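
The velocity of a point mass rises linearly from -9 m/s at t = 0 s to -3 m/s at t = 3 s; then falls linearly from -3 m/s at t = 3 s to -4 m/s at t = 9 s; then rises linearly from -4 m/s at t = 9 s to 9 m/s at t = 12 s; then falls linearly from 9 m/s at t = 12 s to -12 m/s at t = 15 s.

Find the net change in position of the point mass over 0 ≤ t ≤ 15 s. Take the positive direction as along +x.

-36 m

Displacement is the signed area under the v-t curve.
0–3 s: ½(-9 + -3)(3) = -18 m
3–9 s: ½(-3 + -4)(6) = -21 m
9–12 s: ½(-4 + 9)(3) = 7.5 m
12–15 s: ½(9 + -12)(3) = -4.5 m
Net displacement = -36 m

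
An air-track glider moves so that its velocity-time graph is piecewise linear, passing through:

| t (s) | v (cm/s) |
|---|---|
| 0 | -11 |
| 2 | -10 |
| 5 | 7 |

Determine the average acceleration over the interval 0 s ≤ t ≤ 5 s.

3.6 cm/s²

Average acceleration = Δv/Δt = (7 − -11)/(5 − 0) = 3.6 cm/s².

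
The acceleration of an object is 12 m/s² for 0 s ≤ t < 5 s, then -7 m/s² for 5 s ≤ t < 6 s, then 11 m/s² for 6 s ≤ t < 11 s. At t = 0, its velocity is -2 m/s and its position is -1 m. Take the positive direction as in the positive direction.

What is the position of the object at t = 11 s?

On each constant-a segment, Δv = aΔt and Δx = v₀Δt + ½aΔt²; chain segment to segment.
0–5 s: v starts -2 m/s; Δx = -2·5 + ½·12·5² = 140 m; v ends 58 m/s.
5–6 s: v starts 58 m/s; Δx = 58·1 + ½·-7·1² = 54.5 m; v ends 51 m/s.
6–11 s: v starts 51 m/s; Δx = 51·5 + ½·11·5² = 392.5 m; v ends 106 m/s.
x(11) = -1 + Σ Δx = 586 m.

586 m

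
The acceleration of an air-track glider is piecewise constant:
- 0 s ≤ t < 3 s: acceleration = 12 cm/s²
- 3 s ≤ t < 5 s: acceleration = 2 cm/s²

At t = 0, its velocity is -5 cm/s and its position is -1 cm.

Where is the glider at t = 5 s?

On each constant-a segment, Δv = aΔt and Δx = v₀Δt + ½aΔt²; chain segment to segment.
0–3 s: v starts -5 cm/s; Δx = -5·3 + ½·12·3² = 39 cm; v ends 31 cm/s.
3–5 s: v starts 31 cm/s; Δx = 31·2 + ½·2·2² = 66 cm; v ends 35 cm/s.
x(5) = -1 + Σ Δx = 104 cm.

104 cm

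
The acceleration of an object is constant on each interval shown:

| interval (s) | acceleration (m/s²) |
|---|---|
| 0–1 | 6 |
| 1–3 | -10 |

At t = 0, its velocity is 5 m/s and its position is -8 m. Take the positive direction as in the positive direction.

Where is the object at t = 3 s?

2 m

On each constant-a segment, Δv = aΔt and Δx = v₀Δt + ½aΔt²; chain segment to segment.
0–1 s: v starts 5 m/s; Δx = 5·1 + ½·6·1² = 8 m; v ends 11 m/s.
1–3 s: v starts 11 m/s; Δx = 11·2 + ½·-10·2² = 2 m; v ends -9 m/s.
x(3) = -8 + Σ Δx = 2 m.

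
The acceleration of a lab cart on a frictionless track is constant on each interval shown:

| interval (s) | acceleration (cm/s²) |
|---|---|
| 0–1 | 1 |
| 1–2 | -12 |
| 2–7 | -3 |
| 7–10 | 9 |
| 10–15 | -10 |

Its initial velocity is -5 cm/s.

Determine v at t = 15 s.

Δv equals the area under the a-t graph; then v = v₀ + Δv.
0–1 s: 1 × 1 = 1 cm/s
1–2 s: -12 × 1 = -12 cm/s
2–7 s: -3 × 5 = -15 cm/s
7–10 s: 9 × 3 = 27 cm/s
10–15 s: -10 × 5 = -50 cm/s
Δv = -49 cm/s, so v(15) = -5 + (-49) = -54 cm/s.

-54 cm/s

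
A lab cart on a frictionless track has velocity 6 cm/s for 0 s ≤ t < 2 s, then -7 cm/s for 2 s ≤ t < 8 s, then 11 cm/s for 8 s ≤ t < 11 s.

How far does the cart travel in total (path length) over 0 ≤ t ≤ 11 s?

Distance (not displacement) is the total path length: add the absolute areas under v-t.
0–2 s: |6| × 2 = 12 cm
2–8 s: |-7| × 6 = 42 cm
8–11 s: |11| × 3 = 33 cm
Total distance = 87 cm

87 cm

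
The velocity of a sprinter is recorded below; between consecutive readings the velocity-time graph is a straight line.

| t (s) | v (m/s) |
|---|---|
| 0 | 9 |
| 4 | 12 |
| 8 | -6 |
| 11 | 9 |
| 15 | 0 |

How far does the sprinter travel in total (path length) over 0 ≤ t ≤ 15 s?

91.7 m

Total distance travelled is ∫|v| dt — sum the magnitudes of each area piece.
0–4 s: |½(9 + 12)(4)| = 42 m
4–8 s: v = 0 at t = 20/3 s; triangle areas 16 + 4 = 20 m
8–11 s: v = 0 at t = 9.2 s; triangle areas 3.6 + 8.1 = 11.7 m
11–15 s: |½(9 + 0)(4)| = 18 m
Total distance = 91.7 m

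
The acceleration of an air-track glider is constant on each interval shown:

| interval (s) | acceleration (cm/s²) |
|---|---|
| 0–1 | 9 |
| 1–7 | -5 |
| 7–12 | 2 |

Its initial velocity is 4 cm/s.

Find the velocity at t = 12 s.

Δv equals the area under the a-t graph; then v = v₀ + Δv.
0–1 s: 9 × 1 = 9 cm/s
1–7 s: -5 × 6 = -30 cm/s
7–12 s: 2 × 5 = 10 cm/s
Δv = -11 cm/s, so v(12) = 4 + (-11) = -7 cm/s.

-7 cm/s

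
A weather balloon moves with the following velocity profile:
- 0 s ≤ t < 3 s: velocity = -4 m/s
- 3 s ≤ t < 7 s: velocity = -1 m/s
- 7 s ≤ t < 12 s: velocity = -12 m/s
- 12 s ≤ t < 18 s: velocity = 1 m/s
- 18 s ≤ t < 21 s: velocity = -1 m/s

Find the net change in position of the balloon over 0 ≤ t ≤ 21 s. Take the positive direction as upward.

Net displacement equals the area under the velocity-time graph (areas below the axis count negative).
0–3 s: -4 × 3 = -12 m
3–7 s: -1 × 4 = -4 m
7–12 s: -12 × 5 = -60 m
12–18 s: 1 × 6 = 6 m
18–21 s: -1 × 3 = -3 m
Net displacement = -73 m

-73 m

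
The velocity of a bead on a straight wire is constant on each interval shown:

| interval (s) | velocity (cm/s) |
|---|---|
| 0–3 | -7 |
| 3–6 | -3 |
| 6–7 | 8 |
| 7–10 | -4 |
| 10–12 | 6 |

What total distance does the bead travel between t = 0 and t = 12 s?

Total distance travelled is ∫|v| dt — sum the magnitudes of each area piece.
0–3 s: |-7| × 3 = 21 cm
3–6 s: |-3| × 3 = 9 cm
6–7 s: |8| × 1 = 8 cm
7–10 s: |-4| × 3 = 12 cm
10–12 s: |6| × 2 = 12 cm
Total distance = 62 cm

62 cm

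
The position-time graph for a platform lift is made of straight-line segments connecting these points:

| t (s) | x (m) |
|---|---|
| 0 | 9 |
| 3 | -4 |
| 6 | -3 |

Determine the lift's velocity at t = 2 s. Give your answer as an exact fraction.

-13/3 m/s

Velocity is the slope of the x-t graph on 0–3 s: (-4 − 9)/(3 − 0) = -13/3 m/s.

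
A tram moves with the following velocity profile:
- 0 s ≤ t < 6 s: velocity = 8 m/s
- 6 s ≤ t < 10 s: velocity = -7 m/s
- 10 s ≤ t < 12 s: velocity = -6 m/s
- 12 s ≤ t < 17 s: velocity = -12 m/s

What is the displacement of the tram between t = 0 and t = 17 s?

-52 m

Net displacement equals the area under the velocity-time graph (areas below the axis count negative).
0–6 s: 8 × 6 = 48 m
6–10 s: -7 × 4 = -28 m
10–12 s: -6 × 2 = -12 m
12–17 s: -12 × 5 = -60 m
Net displacement = -52 m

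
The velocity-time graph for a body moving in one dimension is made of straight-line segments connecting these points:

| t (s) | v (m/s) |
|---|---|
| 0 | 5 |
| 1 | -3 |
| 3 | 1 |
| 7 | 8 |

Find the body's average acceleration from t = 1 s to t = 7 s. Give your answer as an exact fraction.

Average acceleration = Δv/Δt = (8 − -3)/(7 − 1) = 11/6 m/s².

11/6 m/s²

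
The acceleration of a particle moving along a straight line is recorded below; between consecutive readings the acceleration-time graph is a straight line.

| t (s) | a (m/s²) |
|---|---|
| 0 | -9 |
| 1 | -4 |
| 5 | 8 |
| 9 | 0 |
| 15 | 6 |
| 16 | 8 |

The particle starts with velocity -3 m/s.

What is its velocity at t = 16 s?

Δv equals the area under the a-t graph; then v = v₀ + Δv.
0–1 s: ½(-9 + -4)(1) = -6.5 m/s
1–5 s: ½(-4 + 8)(4) = 8 m/s
5–9 s: ½(8 + 0)(4) = 16 m/s
9–15 s: ½(0 + 6)(6) = 18 m/s
15–16 s: ½(6 + 8)(1) = 7 m/s
Δv = 42.5 m/s, so v(16) = -3 + (42.5) = 39.5 m/s.

39.5 m/s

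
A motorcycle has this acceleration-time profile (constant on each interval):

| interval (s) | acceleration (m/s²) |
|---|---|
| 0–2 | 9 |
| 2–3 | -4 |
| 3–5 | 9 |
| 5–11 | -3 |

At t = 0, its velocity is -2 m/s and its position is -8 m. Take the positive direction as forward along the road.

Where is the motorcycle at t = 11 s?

On each constant-a segment, Δv = aΔt and Δx = v₀Δt + ½aΔt²; chain segment to segment.
0–2 s: v starts -2 m/s; Δx = -2·2 + ½·9·2² = 14 m; v ends 16 m/s.
2–3 s: v starts 16 m/s; Δx = 16·1 + ½·-4·1² = 14 m; v ends 12 m/s.
3–5 s: v starts 12 m/s; Δx = 12·2 + ½·9·2² = 42 m; v ends 30 m/s.
5–11 s: v starts 30 m/s; Δx = 30·6 + ½·-3·6² = 126 m; v ends 12 m/s.
x(11) = -8 + Σ Δx = 188 m.

188 m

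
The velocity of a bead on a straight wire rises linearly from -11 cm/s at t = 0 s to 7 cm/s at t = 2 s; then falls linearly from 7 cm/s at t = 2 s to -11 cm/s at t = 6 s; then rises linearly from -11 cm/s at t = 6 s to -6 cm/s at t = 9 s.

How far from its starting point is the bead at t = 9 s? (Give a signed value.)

Net displacement equals the area under the velocity-time graph (areas below the axis count negative).
0–2 s: ½(-11 + 7)(2) = -4 cm
2–6 s: ½(7 + -11)(4) = -8 cm
6–9 s: ½(-11 + -6)(3) = -25.5 cm
Net displacement = -37.5 cm

-37.5 cm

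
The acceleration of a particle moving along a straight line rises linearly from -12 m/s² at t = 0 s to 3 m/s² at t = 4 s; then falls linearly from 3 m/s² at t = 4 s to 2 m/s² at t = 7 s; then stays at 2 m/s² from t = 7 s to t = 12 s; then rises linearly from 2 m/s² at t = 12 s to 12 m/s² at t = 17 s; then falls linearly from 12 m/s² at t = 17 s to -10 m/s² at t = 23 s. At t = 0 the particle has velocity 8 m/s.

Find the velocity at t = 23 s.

Δv equals the area under the a-t graph; then v = v₀ + Δv.
0–4 s: ½(-12 + 3)(4) = -18 m/s
4–7 s: ½(3 + 2)(3) = 7.5 m/s
7–12 s: 2 × 5 = 10 m/s
12–17 s: ½(2 + 12)(5) = 35 m/s
17–23 s: ½(12 + -10)(6) = 6 m/s
Δv = 40.5 m/s, so v(23) = 8 + (40.5) = 48.5 m/s.

48.5 m/s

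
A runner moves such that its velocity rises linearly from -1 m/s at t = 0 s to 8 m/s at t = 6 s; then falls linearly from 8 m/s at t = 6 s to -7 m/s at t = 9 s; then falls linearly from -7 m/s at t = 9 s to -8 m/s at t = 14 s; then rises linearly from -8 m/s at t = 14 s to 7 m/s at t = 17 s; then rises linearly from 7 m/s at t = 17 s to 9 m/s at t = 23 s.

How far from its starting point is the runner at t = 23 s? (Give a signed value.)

31.5 m

Displacement is the signed area under the v-t curve.
0–6 s: ½(-1 + 8)(6) = 21 m
6–9 s: ½(8 + -7)(3) = 1.5 m
9–14 s: ½(-7 + -8)(5) = -37.5 m
14–17 s: ½(-8 + 7)(3) = -1.5 m
17–23 s: ½(7 + 9)(6) = 48 m
Net displacement = 31.5 m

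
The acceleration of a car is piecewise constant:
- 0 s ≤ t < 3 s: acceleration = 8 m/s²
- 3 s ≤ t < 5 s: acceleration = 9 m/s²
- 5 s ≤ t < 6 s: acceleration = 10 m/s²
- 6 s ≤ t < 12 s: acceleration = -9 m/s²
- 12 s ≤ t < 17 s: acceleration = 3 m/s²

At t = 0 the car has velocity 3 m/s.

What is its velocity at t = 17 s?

Δv equals the area under the a-t graph; then v = v₀ + Δv.
0–3 s: 8 × 3 = 24 m/s
3–5 s: 9 × 2 = 18 m/s
5–6 s: 10 × 1 = 10 m/s
6–12 s: -9 × 6 = -54 m/s
12–17 s: 3 × 5 = 15 m/s
Δv = 13 m/s, so v(17) = 3 + (13) = 16 m/s.

16 m/s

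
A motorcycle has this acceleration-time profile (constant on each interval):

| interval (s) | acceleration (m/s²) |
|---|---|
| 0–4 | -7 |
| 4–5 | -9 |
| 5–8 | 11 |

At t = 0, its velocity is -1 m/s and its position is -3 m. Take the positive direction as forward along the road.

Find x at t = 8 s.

-161 m

On each constant-a segment, Δv = aΔt and Δx = v₀Δt + ½aΔt²; chain segment to segment.
0–4 s: v starts -1 m/s; Δx = -1·4 + ½·-7·4² = -60 m; v ends -29 m/s.
4–5 s: v starts -29 m/s; Δx = -29·1 + ½·-9·1² = -33.5 m; v ends -38 m/s.
5–8 s: v starts -38 m/s; Δx = -38·3 + ½·11·3² = -64.5 m; v ends -5 m/s.
x(8) = -3 + Σ Δx = -161 m.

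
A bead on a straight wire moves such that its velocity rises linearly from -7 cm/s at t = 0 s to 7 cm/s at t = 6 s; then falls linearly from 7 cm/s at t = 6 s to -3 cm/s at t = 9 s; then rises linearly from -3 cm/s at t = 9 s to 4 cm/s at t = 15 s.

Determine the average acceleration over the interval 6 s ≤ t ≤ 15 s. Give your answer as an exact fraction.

-1/3 cm/s²

Average acceleration = Δv/Δt = (4 − 7)/(15 − 6) = -1/3 cm/s².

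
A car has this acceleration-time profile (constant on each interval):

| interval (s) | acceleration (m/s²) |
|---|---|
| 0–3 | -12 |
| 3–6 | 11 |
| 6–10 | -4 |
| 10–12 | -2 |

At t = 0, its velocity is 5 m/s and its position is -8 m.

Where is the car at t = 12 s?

-146.5 m

On each constant-a segment, Δv = aΔt and Δx = v₀Δt + ½aΔt²; chain segment to segment.
0–3 s: v starts 5 m/s; Δx = 5·3 + ½·-12·3² = -39 m; v ends -31 m/s.
3–6 s: v starts -31 m/s; Δx = -31·3 + ½·11·3² = -43.5 m; v ends 2 m/s.
6–10 s: v starts 2 m/s; Δx = 2·4 + ½·-4·4² = -24 m; v ends -14 m/s.
10–12 s: v starts -14 m/s; Δx = -14·2 + ½·-2·2² = -32 m; v ends -18 m/s.
x(12) = -8 + Σ Δx = -146.5 m.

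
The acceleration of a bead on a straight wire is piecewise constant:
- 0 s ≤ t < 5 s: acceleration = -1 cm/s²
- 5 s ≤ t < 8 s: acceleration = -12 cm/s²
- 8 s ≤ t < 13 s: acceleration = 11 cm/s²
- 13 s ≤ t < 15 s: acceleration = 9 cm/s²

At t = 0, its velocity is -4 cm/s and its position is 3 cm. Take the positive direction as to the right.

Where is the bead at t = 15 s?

On each constant-a segment, Δv = aΔt and Δx = v₀Δt + ½aΔt²; chain segment to segment.
0–5 s: v starts -4 cm/s; Δx = -4·5 + ½·-1·5² = -32.5 cm; v ends -9 cm/s.
5–8 s: v starts -9 cm/s; Δx = -9·3 + ½·-12·3² = -81 cm; v ends -45 cm/s.
8–13 s: v starts -45 cm/s; Δx = -45·5 + ½·11·5² = -87.5 cm; v ends 10 cm/s.
13–15 s: v starts 10 cm/s; Δx = 10·2 + ½·9·2² = 38 cm; v ends 28 cm/s.
x(15) = 3 + Σ Δx = -160 cm.

-160 cm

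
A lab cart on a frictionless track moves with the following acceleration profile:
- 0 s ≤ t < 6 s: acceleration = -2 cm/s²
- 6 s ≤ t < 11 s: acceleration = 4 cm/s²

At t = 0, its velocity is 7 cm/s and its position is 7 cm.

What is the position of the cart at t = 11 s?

38 cm

On each constant-a segment, Δv = aΔt and Δx = v₀Δt + ½aΔt²; chain segment to segment.
0–6 s: v starts 7 cm/s; Δx = 7·6 + ½·-2·6² = 6 cm; v ends -5 cm/s.
6–11 s: v starts -5 cm/s; Δx = -5·5 + ½·4·5² = 25 cm; v ends 15 cm/s.
x(11) = 7 + Σ Δx = 38 cm.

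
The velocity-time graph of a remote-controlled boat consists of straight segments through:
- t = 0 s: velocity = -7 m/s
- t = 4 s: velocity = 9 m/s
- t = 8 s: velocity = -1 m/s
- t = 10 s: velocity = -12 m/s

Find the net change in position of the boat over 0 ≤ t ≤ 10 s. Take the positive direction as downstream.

Displacement is the signed area under the v-t curve.
0–4 s: ½(-7 + 9)(4) = 4 m
4–8 s: ½(9 + -1)(4) = 16 m
8–10 s: ½(-1 + -12)(2) = -13 m
Net displacement = 7 m

7 m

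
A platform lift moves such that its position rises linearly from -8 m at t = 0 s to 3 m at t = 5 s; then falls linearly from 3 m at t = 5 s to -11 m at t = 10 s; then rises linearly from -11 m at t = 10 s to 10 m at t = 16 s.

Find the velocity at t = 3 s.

2.2 m/s

Velocity is the slope of the x-t graph on 0–5 s: (3 − -8)/(5 − 0) = 2.2 m/s.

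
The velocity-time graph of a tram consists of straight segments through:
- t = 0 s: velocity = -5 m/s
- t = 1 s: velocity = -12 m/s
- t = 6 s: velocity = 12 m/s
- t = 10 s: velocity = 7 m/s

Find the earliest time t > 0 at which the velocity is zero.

t = 3.5 s

v changes sign on 1–6 s (from -12 to 12); the graph is linear there, so v = 0 at t = 1 + (12)·(6 − 1)/(12 − -12) = 3.5 s.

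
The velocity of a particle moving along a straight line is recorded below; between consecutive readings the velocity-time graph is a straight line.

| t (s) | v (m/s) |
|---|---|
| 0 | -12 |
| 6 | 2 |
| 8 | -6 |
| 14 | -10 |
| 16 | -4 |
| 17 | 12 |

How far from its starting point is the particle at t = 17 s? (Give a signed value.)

-92 m

Net displacement equals the area under the velocity-time graph (areas below the axis count negative).
0–6 s: ½(-12 + 2)(6) = -30 m
6–8 s: ½(2 + -6)(2) = -4 m
8–14 s: ½(-6 + -10)(6) = -48 m
14–16 s: ½(-10 + -4)(2) = -14 m
16–17 s: ½(-4 + 12)(1) = 4 m
Net displacement = -92 m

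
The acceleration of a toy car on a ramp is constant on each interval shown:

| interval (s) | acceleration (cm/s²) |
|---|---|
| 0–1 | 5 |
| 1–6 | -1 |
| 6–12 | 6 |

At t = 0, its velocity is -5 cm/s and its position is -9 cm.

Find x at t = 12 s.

54 cm

On each constant-a segment, Δv = aΔt and Δx = v₀Δt + ½aΔt²; chain segment to segment.
0–1 s: v starts -5 cm/s; Δx = -5·1 + ½·5·1² = -2.5 cm; v ends 0 cm/s.
1–6 s: v starts 0 cm/s; Δx = 0·5 + ½·-1·5² = -12.5 cm; v ends -5 cm/s.
6–12 s: v starts -5 cm/s; Δx = -5·6 + ½·6·6² = 78 cm; v ends 31 cm/s.
x(12) = -9 + Σ Δx = 54 cm.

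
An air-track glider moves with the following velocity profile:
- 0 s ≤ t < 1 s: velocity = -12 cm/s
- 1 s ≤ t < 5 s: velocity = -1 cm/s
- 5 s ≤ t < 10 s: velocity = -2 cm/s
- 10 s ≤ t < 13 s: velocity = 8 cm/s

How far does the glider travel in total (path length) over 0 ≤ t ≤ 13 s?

50 cm

Total distance travelled is ∫|v| dt — sum the magnitudes of each area piece.
0–1 s: |-12| × 1 = 12 cm
1–5 s: |-1| × 4 = 4 cm
5–10 s: |-2| × 5 = 10 cm
10–13 s: |8| × 3 = 24 cm
Total distance = 50 cm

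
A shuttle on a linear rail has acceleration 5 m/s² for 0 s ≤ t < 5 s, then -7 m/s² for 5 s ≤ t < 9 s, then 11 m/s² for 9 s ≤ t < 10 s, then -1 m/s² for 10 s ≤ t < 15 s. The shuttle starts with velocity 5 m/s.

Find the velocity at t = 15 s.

8 m/s

Δv equals the area under the a-t graph; then v = v₀ + Δv.
0–5 s: 5 × 5 = 25 m/s
5–9 s: -7 × 4 = -28 m/s
9–10 s: 11 × 1 = 11 m/s
10–15 s: -1 × 5 = -5 m/s
Δv = 3 m/s, so v(15) = 5 + (3) = 8 m/s.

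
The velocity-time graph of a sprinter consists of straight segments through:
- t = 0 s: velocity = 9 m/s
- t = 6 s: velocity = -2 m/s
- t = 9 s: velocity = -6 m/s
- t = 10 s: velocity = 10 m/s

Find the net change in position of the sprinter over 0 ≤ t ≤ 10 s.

Net displacement equals the area under the velocity-time graph (areas below the axis count negative).
0–6 s: ½(9 + -2)(6) = 21 m
6–9 s: ½(-2 + -6)(3) = -12 m
9–10 s: ½(-6 + 10)(1) = 2 m
Net displacement = 11 m

11 m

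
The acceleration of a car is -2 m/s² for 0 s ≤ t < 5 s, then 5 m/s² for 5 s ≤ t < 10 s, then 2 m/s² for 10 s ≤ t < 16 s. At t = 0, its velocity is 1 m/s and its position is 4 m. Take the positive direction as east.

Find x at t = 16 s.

On each constant-a segment, Δv = aΔt and Δx = v₀Δt + ½aΔt²; chain segment to segment.
0–5 s: v starts 1 m/s; Δx = 1·5 + ½·-2·5² = -20 m; v ends -9 m/s.
5–10 s: v starts -9 m/s; Δx = -9·5 + ½·5·5² = 17.5 m; v ends 16 m/s.
10–16 s: v starts 16 m/s; Δx = 16·6 + ½·2·6² = 132 m; v ends 28 m/s.
x(16) = 4 + Σ Δx = 133.5 m.

133.5 m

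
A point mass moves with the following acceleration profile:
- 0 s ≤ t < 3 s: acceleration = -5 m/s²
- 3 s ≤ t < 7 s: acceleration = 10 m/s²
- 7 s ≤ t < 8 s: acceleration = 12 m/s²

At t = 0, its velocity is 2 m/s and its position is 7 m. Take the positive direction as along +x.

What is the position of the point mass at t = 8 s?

51.5 m

On each constant-a segment, Δv = aΔt and Δx = v₀Δt + ½aΔt²; chain segment to segment.
0–3 s: v starts 2 m/s; Δx = 2·3 + ½·-5·3² = -16.5 m; v ends -13 m/s.
3–7 s: v starts -13 m/s; Δx = -13·4 + ½·10·4² = 28 m; v ends 27 m/s.
7–8 s: v starts 27 m/s; Δx = 27·1 + ½·12·1² = 33 m; v ends 39 m/s.
x(8) = 7 + Σ Δx = 51.5 m.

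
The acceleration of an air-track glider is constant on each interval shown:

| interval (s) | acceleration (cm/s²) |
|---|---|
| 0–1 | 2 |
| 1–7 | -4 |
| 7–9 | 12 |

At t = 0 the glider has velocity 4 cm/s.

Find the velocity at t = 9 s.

6 cm/s

Δv equals the area under the a-t graph; then v = v₀ + Δv.
0–1 s: 2 × 1 = 2 cm/s
1–7 s: -4 × 6 = -24 cm/s
7–9 s: 12 × 2 = 24 cm/s
Δv = 2 cm/s, so v(9) = 4 + (2) = 6 cm/s.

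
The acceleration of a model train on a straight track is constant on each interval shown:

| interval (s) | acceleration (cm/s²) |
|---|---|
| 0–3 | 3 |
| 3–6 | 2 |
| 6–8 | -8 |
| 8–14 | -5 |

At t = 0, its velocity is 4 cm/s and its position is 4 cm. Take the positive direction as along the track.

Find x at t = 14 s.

On each constant-a segment, Δv = aΔt and Δx = v₀Δt + ½aΔt²; chain segment to segment.
0–3 s: v starts 4 cm/s; Δx = 4·3 + ½·3·3² = 25.5 cm; v ends 13 cm/s.
3–6 s: v starts 13 cm/s; Δx = 13·3 + ½·2·3² = 48 cm; v ends 19 cm/s.
6–8 s: v starts 19 cm/s; Δx = 19·2 + ½·-8·2² = 22 cm; v ends 3 cm/s.
8–14 s: v starts 3 cm/s; Δx = 3·6 + ½·-5·6² = -72 cm; v ends -27 cm/s.
x(14) = 4 + Σ Δx = 27.5 cm.

27.5 cm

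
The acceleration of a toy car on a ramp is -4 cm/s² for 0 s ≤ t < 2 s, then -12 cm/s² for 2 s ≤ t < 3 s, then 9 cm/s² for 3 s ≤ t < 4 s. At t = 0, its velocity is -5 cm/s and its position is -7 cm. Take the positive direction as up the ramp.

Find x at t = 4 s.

-64.5 cm

On each constant-a segment, Δv = aΔt and Δx = v₀Δt + ½aΔt²; chain segment to segment.
0–2 s: v starts -5 cm/s; Δx = -5·2 + ½·-4·2² = -18 cm; v ends -13 cm/s.
2–3 s: v starts -13 cm/s; Δx = -13·1 + ½·-12·1² = -19 cm; v ends -25 cm/s.
3–4 s: v starts -25 cm/s; Δx = -25·1 + ½·9·1² = -20.5 cm; v ends -16 cm/s.
x(4) = -7 + Σ Δx = -64.5 cm.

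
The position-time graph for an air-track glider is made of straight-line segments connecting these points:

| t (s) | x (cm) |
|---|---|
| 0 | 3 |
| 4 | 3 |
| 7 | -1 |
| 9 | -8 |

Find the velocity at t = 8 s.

-3.5 cm/s

Velocity is the slope of the x-t graph on 7–9 s: (-8 − -1)/(9 − 7) = -3.5 cm/s.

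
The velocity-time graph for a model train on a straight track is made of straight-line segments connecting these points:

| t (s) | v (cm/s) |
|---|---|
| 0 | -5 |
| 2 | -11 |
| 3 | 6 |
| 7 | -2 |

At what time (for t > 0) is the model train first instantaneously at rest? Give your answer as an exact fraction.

v changes sign on 2–3 s (from -11 to 6); the graph is linear there, so v = 0 at t = 2 + (11)·(3 − 2)/(6 − -11) = 45/17 s.

t = 45/17 s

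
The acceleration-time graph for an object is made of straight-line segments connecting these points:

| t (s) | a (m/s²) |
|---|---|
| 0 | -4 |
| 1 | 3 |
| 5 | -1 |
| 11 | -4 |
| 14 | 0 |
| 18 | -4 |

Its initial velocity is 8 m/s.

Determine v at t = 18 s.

Δv equals the area under the a-t graph; then v = v₀ + Δv.
0–1 s: ½(-4 + 3)(1) = -0.5 m/s
1–5 s: ½(3 + -1)(4) = 4 m/s
5–11 s: ½(-1 + -4)(6) = -15 m/s
11–14 s: ½(-4 + 0)(3) = -6 m/s
14–18 s: ½(0 + -4)(4) = -8 m/s
Δv = -25.5 m/s, so v(18) = 8 + (-25.5) = -17.5 m/s.

-17.5 m/s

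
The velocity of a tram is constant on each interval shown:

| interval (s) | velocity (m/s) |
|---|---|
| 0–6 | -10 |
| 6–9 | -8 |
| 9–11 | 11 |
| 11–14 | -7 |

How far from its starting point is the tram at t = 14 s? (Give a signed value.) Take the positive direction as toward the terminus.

Net displacement equals the area under the velocity-time graph (areas below the axis count negative).
0–6 s: -10 × 6 = -60 m
6–9 s: -8 × 3 = -24 m
9–11 s: 11 × 2 = 22 m
11–14 s: -7 × 3 = -21 m
Net displacement = -83 m

-83 m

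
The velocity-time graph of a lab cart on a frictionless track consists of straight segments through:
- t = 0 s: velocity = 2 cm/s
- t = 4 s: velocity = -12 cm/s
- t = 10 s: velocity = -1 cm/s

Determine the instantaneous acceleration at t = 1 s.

Acceleration is the slope of the v-t graph on 0–4 s: (-12 − 2)/(4 − 0) = -3.5 cm/s².

-3.5 cm/s²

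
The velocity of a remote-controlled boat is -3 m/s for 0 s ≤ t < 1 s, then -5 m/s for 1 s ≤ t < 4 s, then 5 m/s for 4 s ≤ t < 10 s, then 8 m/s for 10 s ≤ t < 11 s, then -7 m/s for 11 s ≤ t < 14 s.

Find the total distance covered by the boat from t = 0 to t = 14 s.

77 m

Total distance travelled is ∫|v| dt — sum the magnitudes of each area piece.
0–1 s: |-3| × 1 = 3 m
1–4 s: |-5| × 3 = 15 m
4–10 s: |5| × 6 = 30 m
10–11 s: |8| × 1 = 8 m
11–14 s: |-7| × 3 = 21 m
Total distance = 77 m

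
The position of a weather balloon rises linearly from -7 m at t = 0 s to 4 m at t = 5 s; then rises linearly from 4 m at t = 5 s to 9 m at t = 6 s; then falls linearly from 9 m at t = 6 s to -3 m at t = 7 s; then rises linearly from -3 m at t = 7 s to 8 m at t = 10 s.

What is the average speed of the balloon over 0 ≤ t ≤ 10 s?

3.9 m/s

Average speed = (total path length)/(elapsed time); on a piecewise-linear x-t graph the path length is Σ|Δx|.
0–5 s: |Δx| = |4 − -7| = 11 m
5–6 s: |Δx| = |9 − 4| = 5 m
6–7 s: |Δx| = |-3 − 9| = 12 m
7–10 s: |Δx| = |8 − -3| = 11 m
Total path = 39 m; average speed = 39/10 = 3.9 m/s.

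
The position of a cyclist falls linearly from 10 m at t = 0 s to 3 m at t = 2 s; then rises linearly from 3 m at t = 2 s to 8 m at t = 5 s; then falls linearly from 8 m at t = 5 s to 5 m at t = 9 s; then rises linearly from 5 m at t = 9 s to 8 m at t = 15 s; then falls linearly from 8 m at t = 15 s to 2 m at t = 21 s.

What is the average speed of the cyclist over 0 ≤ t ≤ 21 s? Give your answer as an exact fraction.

Average speed = (total path length)/(elapsed time); on a piecewise-linear x-t graph the path length is Σ|Δx|.
0–2 s: |Δx| = |3 − 10| = 7 m
2–5 s: |Δx| = |8 − 3| = 5 m
5–9 s: |Δx| = |5 − 8| = 3 m
9–15 s: |Δx| = |8 − 5| = 3 m
15–21 s: |Δx| = |2 − 8| = 6 m
Total path = 24 m; average speed = 24/21 = 8/7 m/s.

8/7 m/s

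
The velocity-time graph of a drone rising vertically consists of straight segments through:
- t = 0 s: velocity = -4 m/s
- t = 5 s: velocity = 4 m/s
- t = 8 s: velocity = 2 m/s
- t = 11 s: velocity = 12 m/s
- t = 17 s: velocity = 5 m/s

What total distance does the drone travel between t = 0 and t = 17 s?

91 m

Distance (not displacement) is the total path length: add the absolute areas under v-t.
0–5 s: v = 0 at t = 2.5 s; triangle areas 5 + 5 = 10 m
5–8 s: |½(4 + 2)(3)| = 9 m
8–11 s: |½(2 + 12)(3)| = 21 m
11–17 s: |½(12 + 5)(6)| = 51 m
Total distance = 91 m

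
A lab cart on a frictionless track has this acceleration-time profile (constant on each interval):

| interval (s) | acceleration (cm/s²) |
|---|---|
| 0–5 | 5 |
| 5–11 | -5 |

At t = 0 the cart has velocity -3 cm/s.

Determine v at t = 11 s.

-8 cm/s

Δv equals the area under the a-t graph; then v = v₀ + Δv.
0–5 s: 5 × 5 = 25 cm/s
5–11 s: -5 × 6 = -30 cm/s
Δv = -5 cm/s, so v(11) = -3 + (-5) = -8 cm/s.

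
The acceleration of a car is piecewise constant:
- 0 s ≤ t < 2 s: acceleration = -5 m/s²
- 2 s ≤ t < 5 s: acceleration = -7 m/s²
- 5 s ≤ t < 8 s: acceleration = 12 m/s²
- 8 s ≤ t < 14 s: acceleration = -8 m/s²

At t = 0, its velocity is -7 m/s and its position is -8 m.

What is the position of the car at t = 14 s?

On each constant-a segment, Δv = aΔt and Δx = v₀Δt + ½aΔt²; chain segment to segment.
0–2 s: v starts -7 m/s; Δx = -7·2 + ½·-5·2² = -24 m; v ends -17 m/s.
2–5 s: v starts -17 m/s; Δx = -17·3 + ½·-7·3² = -82.5 m; v ends -38 m/s.
5–8 s: v starts -38 m/s; Δx = -38·3 + ½·12·3² = -60 m; v ends -2 m/s.
8–14 s: v starts -2 m/s; Δx = -2·6 + ½·-8·6² = -156 m; v ends -50 m/s.
x(14) = -8 + Σ Δx = -330.5 m.

-330.5 m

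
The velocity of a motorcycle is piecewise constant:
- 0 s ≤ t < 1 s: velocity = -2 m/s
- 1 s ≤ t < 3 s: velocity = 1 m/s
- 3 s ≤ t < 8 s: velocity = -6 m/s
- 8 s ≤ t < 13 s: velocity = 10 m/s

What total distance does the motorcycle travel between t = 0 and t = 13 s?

Total distance travelled is ∫|v| dt — sum the magnitudes of each area piece.
0–1 s: |-2| × 1 = 2 m
1–3 s: |1| × 2 = 2 m
3–8 s: |-6| × 5 = 30 m
8–13 s: |10| × 5 = 50 m
Total distance = 84 m

84 m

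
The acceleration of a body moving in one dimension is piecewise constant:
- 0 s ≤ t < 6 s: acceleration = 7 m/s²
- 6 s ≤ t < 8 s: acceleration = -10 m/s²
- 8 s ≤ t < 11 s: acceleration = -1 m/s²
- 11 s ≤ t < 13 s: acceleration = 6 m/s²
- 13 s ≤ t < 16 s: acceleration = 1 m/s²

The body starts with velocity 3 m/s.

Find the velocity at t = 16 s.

37 m/s

Δv equals the area under the a-t graph; then v = v₀ + Δv.
0–6 s: 7 × 6 = 42 m/s
6–8 s: -10 × 2 = -20 m/s
8–11 s: -1 × 3 = -3 m/s
11–13 s: 6 × 2 = 12 m/s
13–16 s: 1 × 3 = 3 m/s
Δv = 34 m/s, so v(16) = 3 + (34) = 37 m/s.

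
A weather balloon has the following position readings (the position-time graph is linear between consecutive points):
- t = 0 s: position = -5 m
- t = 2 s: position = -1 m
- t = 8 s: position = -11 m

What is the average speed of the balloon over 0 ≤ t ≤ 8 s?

Average speed = (total path length)/(elapsed time); on a piecewise-linear x-t graph the path length is Σ|Δx|.
0–2 s: |Δx| = |-1 − -5| = 4 m
2–8 s: |Δx| = |-11 − -1| = 10 m
Total path = 14 m; average speed = 14/8 = 1.75 m/s.

1.75 m/s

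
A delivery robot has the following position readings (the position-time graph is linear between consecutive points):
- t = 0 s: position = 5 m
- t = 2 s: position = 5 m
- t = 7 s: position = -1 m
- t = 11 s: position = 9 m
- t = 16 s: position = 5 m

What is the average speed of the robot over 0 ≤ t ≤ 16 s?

1.25 m/s

Average speed = (total path length)/(elapsed time); on a piecewise-linear x-t graph the path length is Σ|Δx|.
0–2 s: |Δx| = |5 − 5| = 0 m
2–7 s: |Δx| = |-1 − 5| = 6 m
7–11 s: |Δx| = |9 − -1| = 10 m
11–16 s: |Δx| = |5 − 9| = 4 m
Total path = 20 m; average speed = 20/16 = 1.25 m/s.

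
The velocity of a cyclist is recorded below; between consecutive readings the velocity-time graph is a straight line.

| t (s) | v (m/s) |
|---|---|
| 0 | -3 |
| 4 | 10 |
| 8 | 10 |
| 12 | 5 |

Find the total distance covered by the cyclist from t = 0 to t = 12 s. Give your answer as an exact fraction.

1128/13 m

Distance (not displacement) is the total path length: add the absolute areas under v-t.
0–4 s: v = 0 at t = 12/13 s; triangle areas 18/13 + 200/13 = 218/13 m
4–8 s: |10| × 4 = 40 m
8–12 s: |½(10 + 5)(4)| = 30 m
Total distance = 1128/13 m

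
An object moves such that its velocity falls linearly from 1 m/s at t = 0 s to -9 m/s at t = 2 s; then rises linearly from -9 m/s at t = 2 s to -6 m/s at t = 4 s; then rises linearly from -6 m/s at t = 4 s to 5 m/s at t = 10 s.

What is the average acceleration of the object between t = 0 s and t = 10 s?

0.4 m/s²

Average acceleration = Δv/Δt = (5 − 1)/(10 − 0) = 0.4 m/s².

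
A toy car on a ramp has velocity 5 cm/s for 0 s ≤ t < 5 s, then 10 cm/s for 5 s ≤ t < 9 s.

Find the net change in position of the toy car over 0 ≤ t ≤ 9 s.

Net displacement equals the area under the velocity-time graph (areas below the axis count negative).
0–5 s: 5 × 5 = 25 cm
5–9 s: 10 × 4 = 40 cm
Net displacement = 65 cm

65 cm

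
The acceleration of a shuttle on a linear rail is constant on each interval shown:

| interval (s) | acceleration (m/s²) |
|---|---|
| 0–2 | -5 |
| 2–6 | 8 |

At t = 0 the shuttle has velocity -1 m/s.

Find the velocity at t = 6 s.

21 m/s

Δv equals the area under the a-t graph; then v = v₀ + Δv.
0–2 s: -5 × 2 = -10 m/s
2–6 s: 8 × 4 = 32 m/s
Δv = 22 m/s, so v(6) = -1 + (22) = 21 m/s.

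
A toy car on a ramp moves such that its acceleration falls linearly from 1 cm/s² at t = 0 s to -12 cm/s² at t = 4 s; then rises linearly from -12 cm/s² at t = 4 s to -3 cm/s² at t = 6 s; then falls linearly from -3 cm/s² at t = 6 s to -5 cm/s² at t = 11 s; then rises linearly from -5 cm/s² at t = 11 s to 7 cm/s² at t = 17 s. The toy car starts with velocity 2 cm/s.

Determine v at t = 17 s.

Δv equals the area under the a-t graph; then v = v₀ + Δv.
0–4 s: ½(1 + -12)(4) = -22 cm/s
4–6 s: ½(-12 + -3)(2) = -15 cm/s
6–11 s: ½(-3 + -5)(5) = -20 cm/s
11–17 s: ½(-5 + 7)(6) = 6 cm/s
Δv = -51 cm/s, so v(17) = 2 + (-51) = -49 cm/s.

-49 cm/s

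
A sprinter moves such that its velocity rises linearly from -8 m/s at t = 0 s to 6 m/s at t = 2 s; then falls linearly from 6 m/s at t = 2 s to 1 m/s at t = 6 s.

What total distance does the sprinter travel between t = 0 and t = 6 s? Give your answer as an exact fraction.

148/7 m

Total distance travelled is ∫|v| dt — sum the magnitudes of each area piece.
0–2 s: v = 0 at t = 8/7 s; triangle areas 32/7 + 18/7 = 50/7 m
2–6 s: |½(6 + 1)(4)| = 14 m
Total distance = 148/7 m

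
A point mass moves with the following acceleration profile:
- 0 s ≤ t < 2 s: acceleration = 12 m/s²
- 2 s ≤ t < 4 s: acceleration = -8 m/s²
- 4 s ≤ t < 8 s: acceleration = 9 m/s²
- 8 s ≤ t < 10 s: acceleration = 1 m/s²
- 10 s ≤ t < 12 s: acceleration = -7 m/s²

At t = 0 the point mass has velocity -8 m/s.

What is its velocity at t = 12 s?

24 m/s

Δv equals the area under the a-t graph; then v = v₀ + Δv.
0–2 s: 12 × 2 = 24 m/s
2–4 s: -8 × 2 = -16 m/s
4–8 s: 9 × 4 = 36 m/s
8–10 s: 1 × 2 = 2 m/s
10–12 s: -7 × 2 = -14 m/s
Δv = 32 m/s, so v(12) = -8 + (32) = 24 m/s.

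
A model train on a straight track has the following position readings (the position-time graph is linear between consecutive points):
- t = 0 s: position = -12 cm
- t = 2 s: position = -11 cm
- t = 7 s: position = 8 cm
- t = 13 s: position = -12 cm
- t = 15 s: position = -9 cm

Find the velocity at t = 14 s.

Velocity is the slope of the x-t graph on 13–15 s: (-9 − -12)/(15 − 13) = 1.5 cm/s.

1.5 cm/s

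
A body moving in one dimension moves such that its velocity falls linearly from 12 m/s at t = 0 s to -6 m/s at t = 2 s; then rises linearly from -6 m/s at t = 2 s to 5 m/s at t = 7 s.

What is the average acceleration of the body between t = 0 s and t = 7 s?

Average acceleration = Δv/Δt = (5 − 12)/(7 − 0) = -1 m/s².

-1 m/s²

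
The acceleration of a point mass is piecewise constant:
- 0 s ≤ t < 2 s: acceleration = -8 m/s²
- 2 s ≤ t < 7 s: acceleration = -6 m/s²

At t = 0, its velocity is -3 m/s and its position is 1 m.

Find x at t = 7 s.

-191 m

On each constant-a segment, Δv = aΔt and Δx = v₀Δt + ½aΔt²; chain segment to segment.
0–2 s: v starts -3 m/s; Δx = -3·2 + ½·-8·2² = -22 m; v ends -19 m/s.
2–7 s: v starts -19 m/s; Δx = -19·5 + ½·-6·5² = -170 m; v ends -49 m/s.
x(7) = 1 + Σ Δx = -191 m.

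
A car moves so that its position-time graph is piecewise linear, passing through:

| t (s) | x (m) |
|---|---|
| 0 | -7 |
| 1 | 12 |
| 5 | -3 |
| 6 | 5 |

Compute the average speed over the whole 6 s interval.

7 m/s

Average speed = (total path length)/(elapsed time); on a piecewise-linear x-t graph the path length is Σ|Δx|.
0–1 s: |Δx| = |12 − -7| = 19 m
1–5 s: |Δx| = |-3 − 12| = 15 m
5–6 s: |Δx| = |5 − -3| = 8 m
Total path = 42 m; average speed = 42/6 = 7 m/s.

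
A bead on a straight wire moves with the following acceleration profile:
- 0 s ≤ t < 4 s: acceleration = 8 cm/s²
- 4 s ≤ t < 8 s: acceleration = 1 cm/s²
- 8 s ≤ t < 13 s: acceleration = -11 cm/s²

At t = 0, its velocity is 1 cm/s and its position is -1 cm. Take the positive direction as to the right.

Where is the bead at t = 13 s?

On each constant-a segment, Δv = aΔt and Δx = v₀Δt + ½aΔt²; chain segment to segment.
0–4 s: v starts 1 cm/s; Δx = 1·4 + ½·8·4² = 68 cm; v ends 33 cm/s.
4–8 s: v starts 33 cm/s; Δx = 33·4 + ½·1·4² = 140 cm; v ends 37 cm/s.
8–13 s: v starts 37 cm/s; Δx = 37·5 + ½·-11·5² = 47.5 cm; v ends -18 cm/s.
x(13) = -1 + Σ Δx = 254.5 cm.

254.5 cm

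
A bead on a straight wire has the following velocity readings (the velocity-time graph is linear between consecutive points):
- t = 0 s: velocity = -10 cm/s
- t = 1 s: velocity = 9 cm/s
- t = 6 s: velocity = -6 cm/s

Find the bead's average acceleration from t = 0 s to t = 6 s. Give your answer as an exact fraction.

2/3 cm/s²

Average acceleration = Δv/Δt = (-6 − -10)/(6 − 0) = 2/3 cm/s².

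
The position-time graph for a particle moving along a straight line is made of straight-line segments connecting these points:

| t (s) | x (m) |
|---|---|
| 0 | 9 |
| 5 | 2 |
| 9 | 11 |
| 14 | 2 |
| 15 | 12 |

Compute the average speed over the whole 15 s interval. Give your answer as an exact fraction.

7/3 m/s

Average speed = (total path length)/(elapsed time); on a piecewise-linear x-t graph the path length is Σ|Δx|.
0–5 s: |Δx| = |2 − 9| = 7 m
5–9 s: |Δx| = |11 − 2| = 9 m
9–14 s: |Δx| = |2 − 11| = 9 m
14–15 s: |Δx| = |12 − 2| = 10 m
Total path = 35 m; average speed = 35/15 = 7/3 m/s.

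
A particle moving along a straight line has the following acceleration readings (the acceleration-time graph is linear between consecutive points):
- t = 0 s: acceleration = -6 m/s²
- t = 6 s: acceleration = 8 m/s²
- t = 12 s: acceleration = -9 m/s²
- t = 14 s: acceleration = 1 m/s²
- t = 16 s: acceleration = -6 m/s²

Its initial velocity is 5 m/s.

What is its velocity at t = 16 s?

-5 m/s

Δv equals the area under the a-t graph; then v = v₀ + Δv.
0–6 s: ½(-6 + 8)(6) = 6 m/s
6–12 s: ½(8 + -9)(6) = -3 m/s
12–14 s: ½(-9 + 1)(2) = -8 m/s
14–16 s: ½(1 + -6)(2) = -5 m/s
Δv = -10 m/s, so v(16) = 5 + (-10) = -5 m/s.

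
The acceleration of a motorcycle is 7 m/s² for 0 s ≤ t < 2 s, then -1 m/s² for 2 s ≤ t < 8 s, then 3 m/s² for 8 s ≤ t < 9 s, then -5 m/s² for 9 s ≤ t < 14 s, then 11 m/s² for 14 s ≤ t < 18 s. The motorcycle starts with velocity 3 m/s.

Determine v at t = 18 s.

33 m/s

Δv equals the area under the a-t graph; then v = v₀ + Δv.
0–2 s: 7 × 2 = 14 m/s
2–8 s: -1 × 6 = -6 m/s
8–9 s: 3 × 1 = 3 m/s
9–14 s: -5 × 5 = -25 m/s
14–18 s: 11 × 4 = 44 m/s
Δv = 30 m/s, so v(18) = 3 + (30) = 33 m/s.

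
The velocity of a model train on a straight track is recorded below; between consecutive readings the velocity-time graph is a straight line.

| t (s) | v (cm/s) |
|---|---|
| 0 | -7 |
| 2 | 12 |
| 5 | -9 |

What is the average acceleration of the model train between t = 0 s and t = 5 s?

Average acceleration = Δv/Δt = (-9 − -7)/(5 − 0) = -0.4 cm/s².

-0.4 cm/s²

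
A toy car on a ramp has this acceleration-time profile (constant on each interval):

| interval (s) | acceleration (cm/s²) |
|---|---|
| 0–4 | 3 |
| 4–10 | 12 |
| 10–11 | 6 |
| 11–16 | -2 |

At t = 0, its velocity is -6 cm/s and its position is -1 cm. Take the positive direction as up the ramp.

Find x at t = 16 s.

On each constant-a segment, Δv = aΔt and Δx = v₀Δt + ½aΔt²; chain segment to segment.
0–4 s: v starts -6 cm/s; Δx = -6·4 + ½·3·4² = 0 cm; v ends 6 cm/s.
4–10 s: v starts 6 cm/s; Δx = 6·6 + ½·12·6² = 252 cm; v ends 78 cm/s.
10–11 s: v starts 78 cm/s; Δx = 78·1 + ½·6·1² = 81 cm; v ends 84 cm/s.
11–16 s: v starts 84 cm/s; Δx = 84·5 + ½·-2·5² = 395 cm; v ends 74 cm/s.
x(16) = -1 + Σ Δx = 727 cm.

727 cm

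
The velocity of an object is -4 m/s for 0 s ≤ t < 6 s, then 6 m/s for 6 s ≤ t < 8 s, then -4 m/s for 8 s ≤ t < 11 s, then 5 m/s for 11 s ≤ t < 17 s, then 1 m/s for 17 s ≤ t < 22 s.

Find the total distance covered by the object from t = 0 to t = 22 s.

83 m

Total distance travelled is ∫|v| dt — sum the magnitudes of each area piece.
0–6 s: |-4| × 6 = 24 m
6–8 s: |6| × 2 = 12 m
8–11 s: |-4| × 3 = 12 m
11–17 s: |5| × 6 = 30 m
17–22 s: |1| × 5 = 5 m
Total distance = 83 m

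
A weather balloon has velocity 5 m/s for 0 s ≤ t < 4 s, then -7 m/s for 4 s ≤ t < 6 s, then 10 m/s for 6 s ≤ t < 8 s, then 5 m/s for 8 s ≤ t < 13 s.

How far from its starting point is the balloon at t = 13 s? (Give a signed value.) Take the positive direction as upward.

51 m

Net displacement equals the area under the velocity-time graph (areas below the axis count negative).
0–4 s: 5 × 4 = 20 m
4–6 s: -7 × 2 = -14 m
6–8 s: 10 × 2 = 20 m
8–13 s: 5 × 5 = 25 m
Net displacement = 51 m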